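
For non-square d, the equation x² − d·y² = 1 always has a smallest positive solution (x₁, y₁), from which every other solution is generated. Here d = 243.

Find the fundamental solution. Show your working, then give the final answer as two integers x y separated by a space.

70226 4505

√243 → a₀=15, period (1,1,2,3,15,3,2,1,1,30); ℓ=10 even so k=9
step 0: (15, 1)  from 15·(1,0) + (0,1)
step 1: (16, 1)  from 1·(15,1) + (1,0)
…
step 3: (78, 5)  from 2·(31,2) + (16,1)
…
step 5: (4053, 260)  from 15·(265,17) + (78,5)
step 6: (12424, 797)  from 3·(4053,260) + (265,17)
step 7: (28901, 1854)  from 2·(12424,797) + (4053,260)
step 8: (41325, 2651)  from 1·(28901,1854) + (12424,797)
step 9: (70226, 4505)  from 1·(41325,2651) + (28901,1854)
(x₁, y₁) = (70226, 4505);  70226² − 243·4505² = 1 ✓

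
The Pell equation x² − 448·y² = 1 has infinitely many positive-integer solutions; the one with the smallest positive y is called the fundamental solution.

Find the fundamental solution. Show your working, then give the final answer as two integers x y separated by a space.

127 6

d=448: √d = [21; 6,42] (ℓ=2, even), read p_1/q_1
k=0  a_k=21  p_k/q_k = 21/1
k=1  a_k=6  p_k/q_k = 127/6
(x₁, y₁) = (127, 6);  127² − 448·6² = 1 ✓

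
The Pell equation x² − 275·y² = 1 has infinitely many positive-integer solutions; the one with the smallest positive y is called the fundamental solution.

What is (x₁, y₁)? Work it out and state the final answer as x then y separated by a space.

199 12

√275 → a₀=16, period (1,1,2,1,1,32); ℓ=6 even so k=5
i=0: a=16 ⇒ p=16, q=1
…
i=3: a=2 ⇒ p=83, q=5
i=4: a=1 ⇒ p=116, q=7
i=5: a=1 ⇒ p=199, q=12
(x₁, y₁) = (199, 12);  199² − 275·12² = 1 ✓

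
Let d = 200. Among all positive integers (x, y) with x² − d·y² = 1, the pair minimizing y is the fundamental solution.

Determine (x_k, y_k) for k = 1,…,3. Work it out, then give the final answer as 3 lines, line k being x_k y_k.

99 7
19601 1386
3880899 274421

[14; 7,28] for √200; ℓ=2 ⇒ convergent index 1
a_0=14:  p_0=14·1+0=14,  q_0=14·0+1=1
a_1=7:  p_1=7·14+1=99,  q_1=7·1+0=7
→ (99, 7).  Check: 99²=9801, 200·7²=9800, difference 1.
n=2: (99,7)∘(99,7) = (99·99+200·7·7, 99·7+7·99) = (19601,1386)
n=3: (19601,1386)∘(99,7) = (99·19601+200·7·1386, 99·1386+7·19601) = (3880899,274421)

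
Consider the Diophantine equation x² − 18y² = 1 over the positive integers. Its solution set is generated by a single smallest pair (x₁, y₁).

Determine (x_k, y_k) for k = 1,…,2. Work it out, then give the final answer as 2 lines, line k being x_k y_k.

√18 → a₀=4, period (4,8); ℓ=2 even so k=1
a_0=4:  p_0=4·1+0=4,  q_0=4·0+1=1
a_1=4:  p_1=4·4+1=17,  q_1=4·1+0=4
→ (17, 4).  Check: 17²=289, 18·4²=288, difference 1.
(x_2, y_2) = (17·17 + 18·4·4, 17·4 + 4·17) = (577, 136)

17 4
577 136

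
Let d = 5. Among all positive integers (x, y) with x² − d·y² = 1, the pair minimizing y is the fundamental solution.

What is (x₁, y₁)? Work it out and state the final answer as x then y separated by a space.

d=5: √d = [2; 4] (ℓ=1, odd), read p_1/q_1
a_0=2:  p_0=2·1+0=2,  q_0=2·0+1=1
a_1=4:  p_1=4·2+1=9,  q_1=4·1+0=4
fundamental: x₁=9, y₁=4  (since 81 − 5·16 = 1)

9 4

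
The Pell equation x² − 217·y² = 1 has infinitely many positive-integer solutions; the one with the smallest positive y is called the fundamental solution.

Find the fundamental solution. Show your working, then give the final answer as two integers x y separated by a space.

3844063 260952

√217 = [14; 1,2,1,2,1,…,2,1,28, …], period ℓ=16 (even) → k=15
step 0: (14, 1)  from 14·(1,0) + (0,1)
step 1: (15, 1)  from 1·(14,1) + (1,0)
step 2: (44, 3)  from 2·(15,1) + (14,1)
…
step 4: (162, 11)  from 2·(59,4) + (44,3)
step 5: (221, 15)  from 1·(162,11) + (59,4)
…
step 7: (3668, 249)  from 9·(383,26) + (221,15)
step 8: (15055, 1022)  from 4·(3668,249) + (383,26)
step 9: (139163, 9447)  from 9·(15055,1022) + (3668,249)
step 10: (154218, 10469)  from 1·(139163,9447) + (15055,1022)
step 11: (293381, 19916)  from 1·(154218,10469) + (139163,9447)
step 12: (740980, 50301)  from 2·(293381,19916) + (154218,10469)
…
step 14: (2809702, 190735)  from 2·(1034361,70217) + (740980,50301)
step 15: (3844063, 260952)  from 1·(2809702,190735) + (1034361,70217)
→ (3844063, 260952).  Check: 3844063²=14776820347969, 217·260952²=14776820347968, difference 1.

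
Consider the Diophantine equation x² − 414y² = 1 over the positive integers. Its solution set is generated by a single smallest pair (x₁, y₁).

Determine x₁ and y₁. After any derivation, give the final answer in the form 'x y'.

24335 1196

[20; 2,1,7,2,7,1,2,40] for √414; ℓ=8 ⇒ convergent index 7
a_0=20:  p_0=20·1+0=20,  q_0=20·0+1=1
a_1=2:  p_1=2·20+1=41,  q_1=2·1+0=2
a_2=1:  p_2=1·41+20=61,  q_2=1·2+1=3
a_3=7:  p_3=7·61+41=468,  q_3=7·3+2=23
…
a_5=7:  p_5=7·997+468=7447,  q_5=7·49+23=366
a_6=1:  p_6=1·7447+997=8444,  q_6=1·366+49=415
a_7=2:  p_7=2·8444+7447=24335,  q_7=2·415+366=1196
(x₁, y₁) = (24335, 1196);  24335² − 414·1196² = 1 ✓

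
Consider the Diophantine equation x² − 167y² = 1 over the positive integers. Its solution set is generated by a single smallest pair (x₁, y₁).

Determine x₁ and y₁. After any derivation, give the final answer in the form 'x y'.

[12; 1,11,1,24] for √167; ℓ=4 ⇒ convergent index 3
i=0: a=12 ⇒ p=12, q=1
…
i=2: a=11 ⇒ p=155, q=12
i=3: a=1 ⇒ p=168, q=13
→ (168, 13).  Check: 168²=28224, 167·13²=28223, difference 1.

168 13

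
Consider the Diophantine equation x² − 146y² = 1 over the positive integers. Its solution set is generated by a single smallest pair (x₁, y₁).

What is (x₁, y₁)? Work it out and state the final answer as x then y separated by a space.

145 12

[12; 12,24] for √146; ℓ=2 ⇒ convergent index 1
step 0: (12, 1)  from 12·(1,0) + (0,1)
step 1: (145, 12)  from 12·(12,1) + (1,0)
(x₁, y₁) = (145, 12);  145² − 146·12² = 1 ✓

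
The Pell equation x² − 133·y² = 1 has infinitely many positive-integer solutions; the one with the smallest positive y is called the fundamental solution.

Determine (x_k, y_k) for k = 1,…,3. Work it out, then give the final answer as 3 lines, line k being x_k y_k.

2588599 224460
13401689565601 1162073863080
69383200415647777399 6016286479789825380

[11; 1,1,7,5,1,…,1,1,22] for √133; ℓ=16 ⇒ convergent index 15
step 0: (11, 1)  from 11·(1,0) + (0,1)
step 1: (12, 1)  from 1·(11,1) + (1,0)
step 2: (23, 2)  from 1·(12,1) + (11,1)
…
step 4: (888, 77)  from 5·(173,15) + (23,2)
step 5: (1061, 92)  from 1·(888,77) + (173,15)
…
step 7: (3010, 261)  from 1·(1949,169) + (1061,92)
step 8: (7969, 691)  from 2·(3010,261) + (1949,169)
step 9: (10979, 952)  from 1·(7969,691) + (3010,261)
step 10: (18948, 1643)  from 1·(10979,952) + (7969,691)
…
step 12: (168583, 14618)  from 5·(29927,2595) + (18948,1643)
…
step 14: (1378591, 119539)  from 1·(1210008,104921) + (168583,14618)
step 15: (2588599, 224460)  from 1·(1378591,119539) + (1210008,104921)
→ (2588599, 224460).  Check: 2588599²=6700844782801, 133·224460²=6700844782800, difference 1.
k=2:  x_2 = 2588599·2588599+133·224460·224460 = 13401689565601,  y_2 = 2588599·224460+224460·2588599 = 1162073863080
k=3:  x_3 = 2588599·13401689565601+133·224460·1162073863080 = 69383200415647777399,  y_3 = 2588599·1162073863080+224460·13401689565601 = 6016286479789825380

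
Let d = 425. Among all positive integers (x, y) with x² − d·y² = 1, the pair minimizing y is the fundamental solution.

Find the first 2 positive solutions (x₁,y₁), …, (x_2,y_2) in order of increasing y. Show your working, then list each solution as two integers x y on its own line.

√425 → a₀=20, period (1,1,1,1,1,1,40); ℓ=7 odd so k=13
a_0=20:  p_0=20·1+0=20,  q_0=20·0+1=1
a_1=1:  p_1=1·20+1=21,  q_1=1·1+0=1
…
a_3=1:  p_3=1·41+21=62,  q_3=1·2+1=3
…
a_8=1:  p_8=1·10885+268=11153,  q_8=1·528+13=541
a_9=1:  p_9=1·11153+10885=22038,  q_9=1·541+528=1069
…
a_12=1:  p_12=1·55229+33191=88420,  q_12=1·2679+1610=4289
a_13=1:  p_13=1·88420+55229=143649,  q_13=1·4289+2679=6968
(x₁, y₁) = (143649, 6968);  143649² − 425·6968² = 1 ✓
(x_2, y_2) = (143649·143649 + 425·6968·6968, 143649·6968 + 6968·143649) = (41270070401, 2001892464)

143649 6968
41270070401 2001892464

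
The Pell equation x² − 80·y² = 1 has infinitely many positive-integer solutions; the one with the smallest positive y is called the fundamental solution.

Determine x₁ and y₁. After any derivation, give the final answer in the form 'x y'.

√80 → a₀=8, period (1,16); ℓ=2 even so k=1
k=0  a_k=8  p_k/q_k = 8/1
k=1  a_k=1  p_k/q_k = 9/1
→ (9, 1).  Check: 9²=81, 80·1²=80, difference 1.

9 1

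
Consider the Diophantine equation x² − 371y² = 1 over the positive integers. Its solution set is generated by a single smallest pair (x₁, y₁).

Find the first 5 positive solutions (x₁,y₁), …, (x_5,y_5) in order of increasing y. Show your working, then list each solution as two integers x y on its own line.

1695 88
5746049 298320
19479104415 1011304712
66034158220801 3428322675360
223855776889410975 11622012858165688

d=371: √d = [19; 3,1,4,1,3,38] (ℓ=6, even), read p_5/q_5
k=0  a_k=19  p_k/q_k = 19/1
k=1  a_k=3  p_k/q_k = 58/3
…
k=3  a_k=4  p_k/q_k = 366/19
k=4  a_k=1  p_k/q_k = 443/23
k=5  a_k=3  p_k/q_k = 1695/88
(x₁, y₁) = (1695, 88);  1695² − 371·88² = 1 ✓
k=2:  x_2 = 1695·1695+371·88·88 = 5746049,  y_2 = 1695·88+88·1695 = 298320
k=3:  x_3 = 1695·5746049+371·88·298320 = 19479104415,  y_3 = 1695·298320+88·5746049 = 1011304712
k=4:  x_4 = 1695·19479104415+371·88·1011304712 = 66034158220801,  y_4 = 1695·1011304712+88·19479104415 = 3428322675360
k=5:  x_5 = 1695·66034158220801+371·88·3428322675360 = 223855776889410975,  y_5 = 1695·3428322675360+88·66034158220801 = 11622012858165688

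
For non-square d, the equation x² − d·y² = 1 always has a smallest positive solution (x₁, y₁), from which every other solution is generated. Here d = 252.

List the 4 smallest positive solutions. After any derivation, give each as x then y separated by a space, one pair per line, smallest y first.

127 8
32257 2032
8193151 516120
2081028097 131092448

√252 → a₀=15, period (1,6,1,30); ℓ=4 even so k=3
k=0  a_k=15  p_k/q_k = 15/1
…
k=2  a_k=6  p_k/q_k = 111/7
k=3  a_k=1  p_k/q_k = 127/8
fundamental: x₁=127, y₁=8  (since 16129 − 252·64 = 1)
k=2:  x_2 = 127·127+252·8·8 = 32257,  y_2 = 127·8+8·127 = 2032
k=3:  x_3 = 127·32257+252·8·2032 = 8193151,  y_3 = 127·2032+8·32257 = 516120
k=4:  x_4 = 127·8193151+252·8·516120 = 2081028097,  y_4 = 127·516120+8·8193151 = 131092448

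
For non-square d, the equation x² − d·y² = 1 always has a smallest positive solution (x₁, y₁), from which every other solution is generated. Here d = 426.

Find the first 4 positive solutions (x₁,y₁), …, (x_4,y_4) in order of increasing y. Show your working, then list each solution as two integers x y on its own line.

[20; 1,1,1,3,2,6,2,3,1,1,1,40] for √426; ℓ=12 ⇒ convergent index 11
a_0=20:  p_0=20·1+0=20,  q_0=20·0+1=1
a_1=1:  p_1=1·20+1=21,  q_1=1·1+0=1
…
a_3=1:  p_3=1·41+21=62,  q_3=1·2+1=3
…
a_5=2:  p_5=2·227+62=516,  q_5=2·11+3=25
a_6=6:  p_6=6·516+227=3323,  q_6=6·25+11=161
…
a_10=1:  p_10=1·31971+24809=56780,  q_10=1·1549+1202=2751
a_11=1:  p_11=1·56780+31971=88751,  q_11=1·2751+1549=4300
→ (88751, 4300).  Check: 88751²=7876740001, 426·4300²=7876740000, difference 1.
(x_2, y_2) = (88751·88751 + 426·4300·4300, 88751·4300 + 4300·88751) = (15753480001, 763258600)
(x_3, y_3) = (88751·15753480001 + 426·4300·763258600, 88751·763258600 + 4300·15753480001) = (2796274207048751, 135479928012900)
(x_4, y_4) = (88751·2796274207048751 + 426·4300·135479928012900, 88751·135479928012900 + 4300·2796274207048751) = (496344264283813920001, 24047958181382517200)

88751 4300
15753480001 763258600
2796274207048751 135479928012900
496344264283813920001 24047958181382517200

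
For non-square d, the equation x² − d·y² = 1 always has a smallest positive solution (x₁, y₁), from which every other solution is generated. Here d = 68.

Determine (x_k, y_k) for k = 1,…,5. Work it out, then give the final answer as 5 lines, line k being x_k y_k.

33 4
2177 264
143649 17420
9478657 1149456
625447713 75846676

√68 → a₀=8, period (4,16); ℓ=2 even so k=1
i=0: a=8 ⇒ p=8, q=1
i=1: a=4 ⇒ p=33, q=4
(x₁, y₁) = (33, 4);  33² − 68·4² = 1 ✓
n=2: (33,4)∘(33,4) = (33·33+68·4·4, 33·4+4·33) = (2177,264)
n=3: (2177,264)∘(33,4) = (33·2177+68·4·264, 33·264+4·2177) = (143649,17420)
n=4: (143649,17420)∘(33,4) = (33·143649+68·4·17420, 33·17420+4·143649) = (9478657,1149456)
n=5: (9478657,1149456)∘(33,4) = (33·9478657+68·4·1149456, 33·1149456+4·9478657) = (625447713,75846676)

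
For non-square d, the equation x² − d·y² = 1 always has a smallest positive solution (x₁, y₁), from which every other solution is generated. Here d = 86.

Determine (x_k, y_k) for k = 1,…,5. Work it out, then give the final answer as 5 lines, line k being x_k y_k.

10405 1122
216528049 23348820
4505948689285 485888943078
93768792007492801 10111348882104360
1951328557169976499525 210417169750702788522

d=86: √d = [9; 3,1,1,1,8,1,1,1,3,18] (ℓ=10, even), read p_9/q_9
step 0: (9, 1)  from 9·(1,0) + (0,1)
…
step 2: (37, 4)  from 1·(28,3) + (9,1)
…
step 4: (102, 11)  from 1·(65,7) + (37,4)
step 5: (881, 95)  from 8·(102,11) + (65,7)
…
step 7: (1864, 201)  from 1·(983,106) + (881,95)
step 8: (2847, 307)  from 1·(1864,201) + (983,106)
step 9: (10405, 1122)  from 3·(2847,307) + (1864,201)
→ (10405, 1122).  Check: 10405²=108264025, 86·1122²=108264024, difference 1.
(10405+1122√86)^2 = 216528049 + 23348820√86
(10405+1122√86)^3 = 4505948689285 + 485888943078√86
(10405+1122√86)^4 = 93768792007492801 + 10111348882104360√86
(10405+1122√86)^5 = 1951328557169976499525 + 210417169750702788522√86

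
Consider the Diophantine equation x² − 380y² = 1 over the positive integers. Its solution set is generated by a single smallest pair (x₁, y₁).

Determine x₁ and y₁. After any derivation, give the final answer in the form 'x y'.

39 2

√380 → a₀=19, period (2,38); ℓ=2 even so k=1
a_0=19:  p_0=19·1+0=19,  q_0=19·0+1=1
a_1=2:  p_1=2·19+1=39,  q_1=2·1+0=2
(x₁, y₁) = (39, 2);  39² − 380·2² = 1 ✓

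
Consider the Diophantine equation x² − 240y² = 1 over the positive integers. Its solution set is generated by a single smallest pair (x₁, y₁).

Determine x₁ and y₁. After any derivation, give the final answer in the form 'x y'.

[15; 2,30] for √240; ℓ=2 ⇒ convergent index 1
i=0: a=15 ⇒ p=15, q=1
i=1: a=2 ⇒ p=31, q=2
fundamental: x₁=31, y₁=2  (since 961 − 240·4 = 1)

31 2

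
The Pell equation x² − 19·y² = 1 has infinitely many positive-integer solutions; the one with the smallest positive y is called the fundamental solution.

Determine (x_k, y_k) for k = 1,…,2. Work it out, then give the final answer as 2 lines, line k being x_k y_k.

√19 → a₀=4, period (2,1,3,1,2,8); ℓ=6 even so k=5
a_0=4:  p_0=4·1+0=4,  q_0=4·0+1=1
…
a_3=3:  p_3=3·13+9=48,  q_3=3·3+2=11
a_4=1:  p_4=1·48+13=61,  q_4=1·11+3=14
a_5=2:  p_5=2·61+48=170,  q_5=2·14+11=39
(x₁, y₁) = (170, 39);  170² − 19·39² = 1 ✓
k=2:  x_2 = 170·170+19·39·39 = 57799,  y_2 = 170·39+39·170 = 13260

170 39
57799 13260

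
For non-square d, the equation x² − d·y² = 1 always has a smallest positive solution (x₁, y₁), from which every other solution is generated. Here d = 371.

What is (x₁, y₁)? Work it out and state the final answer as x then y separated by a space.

1695 88

√371 → a₀=19, period (3,1,4,1,3,38); ℓ=6 even so k=5
k=0  a_k=19  p_k/q_k = 19/1
k=1  a_k=3  p_k/q_k = 58/3
…
k=3  a_k=4  p_k/q_k = 366/19
k=4  a_k=1  p_k/q_k = 443/23
k=5  a_k=3  p_k/q_k = 1695/88
→ (1695, 88).  Check: 1695²=2873025, 371·88²=2873024, difference 1.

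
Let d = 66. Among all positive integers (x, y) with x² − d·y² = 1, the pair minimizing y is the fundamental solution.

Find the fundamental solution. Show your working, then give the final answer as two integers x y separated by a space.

65 8

[8; 8,16] for √66; ℓ=2 ⇒ convergent index 1
step 0: (8, 1)  from 8·(1,0) + (0,1)
step 1: (65, 8)  from 8·(8,1) + (1,0)
fundamental: x₁=65, y₁=8  (since 4225 − 66·64 = 1)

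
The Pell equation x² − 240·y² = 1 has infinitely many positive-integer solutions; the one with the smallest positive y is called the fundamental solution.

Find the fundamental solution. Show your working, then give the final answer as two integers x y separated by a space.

d=240: √d = [15; 2,30] (ℓ=2, even), read p_1/q_1
step 0: (15, 1)  from 15·(1,0) + (0,1)
step 1: (31, 2)  from 2·(15,1) + (1,0)
(x₁, y₁) = (31, 2);  31² − 240·2² = 1 ✓

31 2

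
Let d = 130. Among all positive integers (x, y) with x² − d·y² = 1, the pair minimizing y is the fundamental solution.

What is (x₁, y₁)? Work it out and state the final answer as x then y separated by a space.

d=130: √d = [11; 2,2,22] (ℓ=3, odd), read p_5/q_5
i=0: a=11 ⇒ p=11, q=1
i=1: a=2 ⇒ p=23, q=2
i=2: a=2 ⇒ p=57, q=5
i=3: a=22 ⇒ p=1277, q=112
i=4: a=2 ⇒ p=2611, q=229
i=5: a=2 ⇒ p=6499, q=570
fundamental: x₁=6499, y₁=570  (since 42237001 − 130·324900 = 1)

6499 570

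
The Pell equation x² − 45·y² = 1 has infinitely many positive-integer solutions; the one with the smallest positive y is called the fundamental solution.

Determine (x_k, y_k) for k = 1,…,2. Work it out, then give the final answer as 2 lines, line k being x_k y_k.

161 24
51841 7728

√45 = [6; 1,2,2,2,1,12, …], period ℓ=6 (even) → k=5
k=0  a_k=6  p_k/q_k = 6/1
k=1  a_k=1  p_k/q_k = 7/1
k=2  a_k=2  p_k/q_k = 20/3
…
k=4  a_k=2  p_k/q_k = 114/17
k=5  a_k=1  p_k/q_k = 161/24
→ (161, 24).  Check: 161²=25921, 45·24²=25920, difference 1.
n=2: (161,24)∘(161,24) = (161·161+45·24·24, 161·24+24·161) = (51841,7728)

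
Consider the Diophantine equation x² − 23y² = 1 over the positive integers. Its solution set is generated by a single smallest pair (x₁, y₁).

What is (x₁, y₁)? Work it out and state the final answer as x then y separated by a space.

24 5

[4; 1,3,1,8] for √23; ℓ=4 ⇒ convergent index 3
k=0  a_k=4  p_k/q_k = 4/1
…
k=2  a_k=3  p_k/q_k = 19/4
k=3  a_k=1  p_k/q_k = 24/5
fundamental: x₁=24, y₁=5  (since 576 − 23·25 = 1)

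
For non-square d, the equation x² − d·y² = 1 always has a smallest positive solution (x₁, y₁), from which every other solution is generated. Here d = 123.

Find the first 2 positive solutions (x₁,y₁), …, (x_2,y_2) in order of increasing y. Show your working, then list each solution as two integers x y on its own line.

√123 = [11; 11,22, …], period ℓ=2 (even) → k=1
k=0  a_k=11  p_k/q_k = 11/1
k=1  a_k=11  p_k/q_k = 122/11
fundamental: x₁=122, y₁=11  (since 14884 − 123·121 = 1)
(122+11√123)^2 = 29767 + 2684√123

122 11
29767 2684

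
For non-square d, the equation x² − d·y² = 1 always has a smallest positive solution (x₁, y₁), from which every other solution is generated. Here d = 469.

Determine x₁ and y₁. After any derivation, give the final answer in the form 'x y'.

√469 → a₀=21, period (1,1,1,10,6,10,1,1,1,42); ℓ=10 even so k=9
step 0: (21, 1)  from 21·(1,0) + (0,1)
step 1: (22, 1)  from 1·(21,1) + (1,0)
…
step 3: (65, 3)  from 1·(43,2) + (22,1)
…
step 5: (4223, 195)  from 6·(693,32) + (65,3)
step 6: (42923, 1982)  from 10·(4223,195) + (693,32)
step 7: (47146, 2177)  from 1·(42923,1982) + (4223,195)
step 8: (90069, 4159)  from 1·(47146,2177) + (42923,1982)
step 9: (137215, 6336)  from 1·(90069,4159) + (47146,2177)
(x₁, y₁) = (137215, 6336);  137215² − 469·6336² = 1 ✓

137215 6336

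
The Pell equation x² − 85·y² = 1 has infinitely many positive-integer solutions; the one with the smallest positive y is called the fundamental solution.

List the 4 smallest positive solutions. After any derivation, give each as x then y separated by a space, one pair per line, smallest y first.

285769 30996
163327842721 17715391848
93348068572789129 10125019625991228
53351968415791425367681 5786833466982059076816

√85 = [9; 4,1,1,4,18, …], period ℓ=5 (odd) → k=9
step 0: (9, 1)  from 9·(1,0) + (0,1)
…
step 8: (62739, 6805)  from 1·(34813,3776) + (27926,3029)
step 9: (285769, 30996)  from 4·(62739,6805) + (34813,3776)
(x₁, y₁) = (285769, 30996);  285769² − 85·30996² = 1 ✓
k=2:  x_2 = 285769·285769+85·30996·30996 = 163327842721,  y_2 = 285769·30996+30996·285769 = 17715391848
k=3:  x_3 = 285769·163327842721+85·30996·17715391848 = 93348068572789129,  y_3 = 285769·17715391848+30996·163327842721 = 10125019625991228
k=4:  x_4 = 285769·93348068572789129+85·30996·10125019625991228 = 53351968415791425367681,  y_4 = 285769·10125019625991228+30996·93348068572789129 = 5786833466982059076816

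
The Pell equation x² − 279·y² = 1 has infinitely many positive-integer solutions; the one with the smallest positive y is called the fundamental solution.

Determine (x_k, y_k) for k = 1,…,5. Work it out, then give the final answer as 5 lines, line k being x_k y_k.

1520 91
4620799 276640
14047227440 840985509
42703566796801 2556595670720
129818829015047600 7772049998003291

√279 → a₀=16, period (1,2,2,1,2,2,1,32); ℓ=8 even so k=7
k=0  a_k=16  p_k/q_k = 16/1
k=1  a_k=1  p_k/q_k = 17/1
k=2  a_k=2  p_k/q_k = 50/3
k=3  a_k=2  p_k/q_k = 117/7
k=4  a_k=1  p_k/q_k = 167/10
k=5  a_k=2  p_k/q_k = 451/27
k=6  a_k=2  p_k/q_k = 1069/64
k=7  a_k=1  p_k/q_k = 1520/91
fundamental: x₁=1520, y₁=91  (since 2310400 − 279·8281 = 1)
(x_2, y_2) = (1520·1520 + 279·91·91, 1520·91 + 91·1520) = (4620799, 276640)
(x_3, y_3) = (1520·4620799 + 279·91·276640, 1520·276640 + 91·4620799) = (14047227440, 840985509)
(x_4, y_4) = (1520·14047227440 + 279·91·840985509, 1520·840985509 + 91·14047227440) = (42703566796801, 2556595670720)
(x_5, y_5) = (1520·42703566796801 + 279·91·2556595670720, 1520·2556595670720 + 91·42703566796801) = (129818829015047600, 7772049998003291)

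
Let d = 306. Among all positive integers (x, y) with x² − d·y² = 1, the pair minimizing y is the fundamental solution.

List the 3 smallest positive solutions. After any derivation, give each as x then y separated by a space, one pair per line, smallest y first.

35 2
2449 140
171395 9798

√306 → a₀=17, period (2,34); ℓ=2 even so k=1
k=0  a_k=17  p_k/q_k = 17/1
k=1  a_k=2  p_k/q_k = 35/2
(x₁, y₁) = (35, 2);  35² − 306·2² = 1 ✓
n=2: (35,2)∘(35,2) = (35·35+306·2·2, 35·2+2·35) = (2449,140)
n=3: (2449,140)∘(35,2) = (35·2449+306·2·140, 35·140+2·2449) = (171395,9798)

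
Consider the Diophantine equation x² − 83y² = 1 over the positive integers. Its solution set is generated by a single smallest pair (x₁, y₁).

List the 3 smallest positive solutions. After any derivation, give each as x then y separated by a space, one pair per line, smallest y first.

82 9
13447 1476
2205226 242055

[9; 9,18] for √83; ℓ=2 ⇒ convergent index 1
i=0: a=9 ⇒ p=9, q=1
i=1: a=9 ⇒ p=82, q=9
→ (82, 9).  Check: 82²=6724, 83·9²=6723, difference 1.
(82+9√83)^2 = 13447 + 1476√83
(82+9√83)^3 = 2205226 + 242055√83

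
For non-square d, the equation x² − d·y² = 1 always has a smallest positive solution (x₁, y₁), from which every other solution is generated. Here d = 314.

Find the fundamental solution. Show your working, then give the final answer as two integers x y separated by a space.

392499 22150

d=314: √d = [17; 1,2,1,1,2,1,34] (ℓ=7, odd), read p_13/q_13
k=0  a_k=17  p_k/q_k = 17/1
k=1  a_k=1  p_k/q_k = 18/1
…
k=3  a_k=1  p_k/q_k = 71/4
k=4  a_k=1  p_k/q_k = 124/7
k=5  a_k=2  p_k/q_k = 319/18
k=6  a_k=1  p_k/q_k = 443/25
k=7  a_k=34  p_k/q_k = 15381/868
…
k=10  a_k=1  p_k/q_k = 62853/3547
…
k=12  a_k=2  p_k/q_k = 282617/15949
k=13  a_k=1  p_k/q_k = 392499/22150
fundamental: x₁=392499, y₁=22150  (since 154055465001 − 314·490622500 = 1)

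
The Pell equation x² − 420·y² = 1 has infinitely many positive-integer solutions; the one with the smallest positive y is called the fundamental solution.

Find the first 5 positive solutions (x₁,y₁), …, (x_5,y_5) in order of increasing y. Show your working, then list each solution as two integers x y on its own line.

[20; 2,40] for √420; ℓ=2 ⇒ convergent index 1
k=0  a_k=20  p_k/q_k = 20/1
k=1  a_k=2  p_k/q_k = 41/2
fundamental: x₁=41, y₁=2  (since 1681 − 420·4 = 1)
(41+2√420)^2 = 3361 + 164√420
(41+2√420)^3 = 275561 + 13446√420
(41+2√420)^4 = 22592641 + 1102408√420
(41+2√420)^5 = 1852321001 + 90384010√420

41 2
3361 164
275561 13446
22592641 1102408
1852321001 90384010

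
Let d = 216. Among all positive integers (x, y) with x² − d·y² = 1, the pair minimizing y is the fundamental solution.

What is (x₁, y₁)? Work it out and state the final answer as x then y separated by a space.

d=216: √d = [14; 1,2,3,2,1,28] (ℓ=6, even), read p_5/q_5
a_0=14:  p_0=14·1+0=14,  q_0=14·0+1=1
…
a_2=2:  p_2=2·15+14=44,  q_2=2·1+1=3
a_3=3:  p_3=3·44+15=147,  q_3=3·3+1=10
a_4=2:  p_4=2·147+44=338,  q_4=2·10+3=23
a_5=1:  p_5=1·338+147=485,  q_5=1·23+10=33
→ (485, 33).  Check: 485²=235225, 216·33²=235224, difference 1.

485 33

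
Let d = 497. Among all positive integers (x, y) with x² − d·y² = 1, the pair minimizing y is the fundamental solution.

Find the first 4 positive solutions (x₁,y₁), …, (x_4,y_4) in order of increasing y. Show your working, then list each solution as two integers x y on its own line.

1201887 53912
2889064721537 129592263888
6944658661946678751 311510514535059400
16693389930459326703284737 748800875565868281911712

√497 = [22; 3,2,2,5,6,5,2,2,3,44, …], period ℓ=10 (even) → k=9
i=0: a=22 ⇒ p=22, q=1
…
i=2: a=2 ⇒ p=156, q=7
i=3: a=2 ⇒ p=379, q=17
i=4: a=5 ⇒ p=2051, q=92
…
i=6: a=5 ⇒ p=65476, q=2937
…
i=8: a=2 ⇒ p=352750, q=15823
i=9: a=3 ⇒ p=1201887, q=53912
→ (1201887, 53912).  Check: 1201887²=1444532360769, 497·53912²=1444532360768, difference 1.
n=2: (1201887,53912)∘(1201887,53912) = (1201887·1201887+497·53912·53912, 1201887·53912+53912·1201887) = (2889064721537,129592263888)
n=3: (2889064721537,129592263888)∘(1201887,53912) = (1201887·2889064721537+497·53912·129592263888, 1201887·129592263888+53912·2889064721537) = (6944658661946678751,311510514535059400)
n=4: (6944658661946678751,311510514535059400)∘(1201887,53912) = (1201887·6944658661946678751+497·53912·311510514535059400, 1201887·311510514535059400+53912·6944658661946678751) = (16693389930459326703284737,748800875565868281911712)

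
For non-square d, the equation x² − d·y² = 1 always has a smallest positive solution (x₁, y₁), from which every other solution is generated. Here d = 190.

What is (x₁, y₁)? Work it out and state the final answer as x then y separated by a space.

52021 3774

[13; 1,3,1,1,1,…,3,1,26] for √190; ℓ=14 ⇒ convergent index 13
k=0  a_k=13  p_k/q_k = 13/1
…
k=3  a_k=1  p_k/q_k = 69/5
k=4  a_k=1  p_k/q_k = 124/9
k=5  a_k=1  p_k/q_k = 193/14
k=6  a_k=2  p_k/q_k = 510/37
k=7  a_k=2  p_k/q_k = 1213/88
k=8  a_k=2  p_k/q_k = 2936/213
k=9  a_k=1  p_k/q_k = 4149/301
k=10  a_k=1  p_k/q_k = 7085/514
k=11  a_k=1  p_k/q_k = 11234/815
k=12  a_k=3  p_k/q_k = 40787/2959
k=13  a_k=1  p_k/q_k = 52021/3774
(x₁, y₁) = (52021, 3774);  52021² − 190·3774² = 1 ✓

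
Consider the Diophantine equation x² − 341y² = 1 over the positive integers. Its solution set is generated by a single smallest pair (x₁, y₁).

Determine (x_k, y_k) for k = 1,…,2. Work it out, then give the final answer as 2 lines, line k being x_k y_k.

[18; 2,6,1,8,2,…,6,2,36] for √341; ℓ=14 ⇒ convergent index 13
a_0=18:  p_0=18·1+0=18,  q_0=18·0+1=1
a_1=2:  p_1=2·18+1=37,  q_1=2·1+0=2
a_2=6:  p_2=6·37+18=240,  q_2=6·2+1=13
…
a_5=2:  p_5=2·2456+277=5189,  q_5=2·133+15=281
a_6=1:  p_6=1·5189+2456=7645,  q_6=1·281+133=414
…
a_9=2:  p_9=2·28124+20479=76727,  q_9=2·1523+1109=4155
a_10=8:  p_10=8·76727+28124=641940,  q_10=8·4155+1523=34763
a_11=1:  p_11=1·641940+76727=718667,  q_11=1·34763+4155=38918
a_12=6:  p_12=6·718667+641940=4953942,  q_12=6·38918+34763=268271
a_13=2:  p_13=2·4953942+718667=10626551,  q_13=2·268271+38918=575460
fundamental: x₁=10626551, y₁=575460  (since 112923586155601 − 341·331154211600 = 1)
n=2: (10626551,575460)∘(10626551,575460) = (10626551·10626551+341·575460·575460, 10626551·575460+575460·10626551) = (225847172311201,12230310076920)

10626551 575460
225847172311201 12230310076920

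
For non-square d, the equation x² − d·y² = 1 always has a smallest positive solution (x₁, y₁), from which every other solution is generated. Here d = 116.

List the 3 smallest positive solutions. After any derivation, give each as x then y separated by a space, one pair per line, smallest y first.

[10; 1,3,2,1,4,1,2,3,1,20] for √116; ℓ=10 ⇒ convergent index 9
a_0=10:  p_0=10·1+0=10,  q_0=10·0+1=1
a_1=1:  p_1=1·10+1=11,  q_1=1·1+0=1
a_2=3:  p_2=3·11+10=43,  q_2=3·1+1=4
…
a_5=4:  p_5=4·140+97=657,  q_5=4·13+9=61
a_6=1:  p_6=1·657+140=797,  q_6=1·61+13=74
…
a_8=3:  p_8=3·2251+797=7550,  q_8=3·209+74=701
a_9=1:  p_9=1·7550+2251=9801,  q_9=1·701+209=910
→ (9801, 910).  Check: 9801²=96059601, 116·910²=96059600, difference 1.
(x_2, y_2) = (9801·9801 + 116·910·910, 9801·910 + 910·9801) = (192119201, 17837820)
(x_3, y_3) = (9801·192119201 + 116·910·17837820, 9801·17837820 + 910·192119201) = (3765920568201, 349656946730)

9801 910
192119201 17837820
3765920568201 349656946730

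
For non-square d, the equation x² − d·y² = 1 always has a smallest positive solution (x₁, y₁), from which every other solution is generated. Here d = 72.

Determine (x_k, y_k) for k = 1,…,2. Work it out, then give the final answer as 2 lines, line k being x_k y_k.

√72 → a₀=8, period (2,16); ℓ=2 even so k=1
i=0: a=8 ⇒ p=8, q=1
i=1: a=2 ⇒ p=17, q=2
fundamental: x₁=17, y₁=2  (since 289 − 72·4 = 1)
(17+2√72)^2 = 577 + 68√72

17 2
577 68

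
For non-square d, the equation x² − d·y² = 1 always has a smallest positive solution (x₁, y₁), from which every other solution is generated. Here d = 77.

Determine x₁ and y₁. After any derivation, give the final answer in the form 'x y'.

√77 = [8; 1,3,2,3,1,16, …], period ℓ=6 (even) → k=5
a_0=8:  p_0=8·1+0=8,  q_0=8·0+1=1
a_1=1:  p_1=1·8+1=9,  q_1=1·1+0=1
…
a_4=3:  p_4=3·79+35=272,  q_4=3·9+4=31
a_5=1:  p_5=1·272+79=351,  q_5=1·31+9=40
(x₁, y₁) = (351, 40);  351² − 77·40² = 1 ✓

351 40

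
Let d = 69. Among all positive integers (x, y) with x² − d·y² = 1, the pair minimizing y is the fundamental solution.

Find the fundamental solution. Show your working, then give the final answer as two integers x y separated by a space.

d=69: √d = [8; 3,3,1,4,1,3,3,16] (ℓ=8, even), read p_7/q_7
step 0: (8, 1)  from 8·(1,0) + (0,1)
…
step 2: (83, 10)  from 3·(25,3) + (8,1)
…
step 5: (623, 75)  from 1·(515,62) + (108,13)
step 6: (2384, 287)  from 3·(623,75) + (515,62)
step 7: (7775, 936)  from 3·(2384,287) + (623,75)
(x₁, y₁) = (7775, 936);  7775² − 69·936² = 1 ✓

7775 936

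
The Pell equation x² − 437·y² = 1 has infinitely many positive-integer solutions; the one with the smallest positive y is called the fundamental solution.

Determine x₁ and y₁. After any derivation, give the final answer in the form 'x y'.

√437 = [20; 1,9,2,9,1,40, …], period ℓ=6 (even) → k=5
k=0  a_k=20  p_k/q_k = 20/1
k=1  a_k=1  p_k/q_k = 21/1
k=2  a_k=9  p_k/q_k = 209/10
k=3  a_k=2  p_k/q_k = 439/21
k=4  a_k=9  p_k/q_k = 4160/199
k=5  a_k=1  p_k/q_k = 4599/220
(x₁, y₁) = (4599, 220);  4599² − 437·220² = 1 ✓

4599 220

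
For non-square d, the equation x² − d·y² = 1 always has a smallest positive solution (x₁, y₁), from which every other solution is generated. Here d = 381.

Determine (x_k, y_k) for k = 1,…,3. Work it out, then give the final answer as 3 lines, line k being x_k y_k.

d=381: √d = [19; 1,1,12,1,1,38] (ℓ=6, even), read p_5/q_5
a_0=19:  p_0=19·1+0=19,  q_0=19·0+1=1
a_1=1:  p_1=1·19+1=20,  q_1=1·1+0=1
…
a_4=1:  p_4=1·488+39=527,  q_4=1·25+2=27
a_5=1:  p_5=1·527+488=1015,  q_5=1·27+25=52
fundamental: x₁=1015, y₁=52  (since 1030225 − 381·2704 = 1)
k=2:  x_2 = 1015·1015+381·52·52 = 2060449,  y_2 = 1015·52+52·1015 = 105560
k=3:  x_3 = 1015·2060449+381·52·105560 = 4182710455,  y_3 = 1015·105560+52·2060449 = 214286748

1015 52
2060449 105560
4182710455 214286748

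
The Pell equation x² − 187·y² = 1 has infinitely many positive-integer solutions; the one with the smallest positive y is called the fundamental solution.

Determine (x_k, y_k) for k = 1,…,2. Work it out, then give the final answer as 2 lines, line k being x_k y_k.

d=187: √d = [13; 1,2,13,2,1,26] (ℓ=6, even), read p_5/q_5
a_0=13:  p_0=13·1+0=13,  q_0=13·0+1=1
…
a_3=13:  p_3=13·41+14=547,  q_3=13·3+1=40
a_4=2:  p_4=2·547+41=1135,  q_4=2·40+3=83
a_5=1:  p_5=1·1135+547=1682,  q_5=1·83+40=123
→ (1682, 123).  Check: 1682²=2829124, 187·123²=2829123, difference 1.
n=2: (1682,123)∘(1682,123) = (1682·1682+187·123·123, 1682·123+123·1682) = (5658247,413772)

1682 123
5658247 413772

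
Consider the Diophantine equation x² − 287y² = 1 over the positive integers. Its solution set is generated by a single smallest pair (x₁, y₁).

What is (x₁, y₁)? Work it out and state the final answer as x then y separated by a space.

288 17

d=287: √d = [16; 1,15,1,32] (ℓ=4, even), read p_3/q_3
a_0=16:  p_0=16·1+0=16,  q_0=16·0+1=1
a_1=1:  p_1=1·16+1=17,  q_1=1·1+0=1
a_2=15:  p_2=15·17+16=271,  q_2=15·1+1=16
a_3=1:  p_3=1·271+17=288,  q_3=1·16+1=17
(x₁, y₁) = (288, 17);  288² − 287·17² = 1 ✓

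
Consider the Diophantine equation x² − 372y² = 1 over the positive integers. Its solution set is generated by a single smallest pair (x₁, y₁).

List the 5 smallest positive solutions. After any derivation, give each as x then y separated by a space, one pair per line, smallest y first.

d=372: √d = [19; 3,2,12,2,3,38] (ℓ=6, even), read p_5/q_5
a_0=19:  p_0=19·1+0=19,  q_0=19·0+1=1
…
a_4=2:  p_4=2·1678+135=3491,  q_4=2·87+7=181
a_5=3:  p_5=3·3491+1678=12151,  q_5=3·181+87=630
(x₁, y₁) = (12151, 630);  12151² − 372·630² = 1 ✓
n=2: (12151,630)∘(12151,630) = (12151·12151+372·630·630, 12151·630+630·12151) = (295293601,15310260)
n=3: (295293601,15310260)∘(12151,630) = (12151·295293601+372·630·15310260, 12151·15310260+630·295293601) = (7176225079351,372069937890)
n=4: (7176225079351,372069937890)∘(12151,630) = (12151·7176225079351+372·630·372069937890, 12151·372069937890+630·7176225079351) = (174396621583094401,9042043615292520)
n=5: (174396621583094401,9042043615292520)∘(12151,630) = (12151·174396621583094401+372·630·9042043615292520, 12151·9042043615292520+630·174396621583094401) = (4238186690536135053751,219739743566768883150)

12151 630
295293601 15310260
7176225079351 372069937890
174396621583094401 9042043615292520
4238186690536135053751 219739743566768883150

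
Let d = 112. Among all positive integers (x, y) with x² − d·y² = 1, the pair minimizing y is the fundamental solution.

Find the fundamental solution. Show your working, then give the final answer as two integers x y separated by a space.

√112 → a₀=10, period (1,1,2,1,1,20); ℓ=6 even so k=5
step 0: (10, 1)  from 10·(1,0) + (0,1)
step 1: (11, 1)  from 1·(10,1) + (1,0)
step 2: (21, 2)  from 1·(11,1) + (10,1)
step 3: (53, 5)  from 2·(21,2) + (11,1)
step 4: (74, 7)  from 1·(53,5) + (21,2)
step 5: (127, 12)  from 1·(74,7) + (53,5)
→ (127, 12).  Check: 127²=16129, 112·12²=16128, difference 1.

127 12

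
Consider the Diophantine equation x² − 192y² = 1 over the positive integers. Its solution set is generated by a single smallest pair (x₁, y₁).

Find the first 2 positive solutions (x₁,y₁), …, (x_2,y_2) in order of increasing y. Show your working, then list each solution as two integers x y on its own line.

97 7
18817 1358

[13; 1,5,1,26] for √192; ℓ=4 ⇒ convergent index 3
k=0  a_k=13  p_k/q_k = 13/1
k=1  a_k=1  p_k/q_k = 14/1
k=2  a_k=5  p_k/q_k = 83/6
k=3  a_k=1  p_k/q_k = 97/7
(x₁, y₁) = (97, 7);  97² − 192·7² = 1 ✓
(x_2, y_2) = (97·97 + 192·7·7, 97·7 + 7·97) = (18817, 1358)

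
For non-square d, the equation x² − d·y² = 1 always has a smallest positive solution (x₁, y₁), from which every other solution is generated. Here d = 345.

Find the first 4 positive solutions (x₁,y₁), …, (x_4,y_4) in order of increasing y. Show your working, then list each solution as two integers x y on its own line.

√345 → a₀=18, period (1,1,2,1,6,1,2,1,1,36); ℓ=10 even so k=9
step 0: (18, 1)  from 18·(1,0) + (0,1)
step 1: (19, 1)  from 1·(18,1) + (1,0)
step 2: (37, 2)  from 1·(19,1) + (18,1)
step 3: (93, 5)  from 2·(37,2) + (19,1)
step 4: (130, 7)  from 1·(93,5) + (37,2)
…
step 6: (1003, 54)  from 1·(873,47) + (130,7)
step 7: (2879, 155)  from 2·(1003,54) + (873,47)
step 8: (3882, 209)  from 1·(2879,155) + (1003,54)
step 9: (6761, 364)  from 1·(3882,209) + (2879,155)
→ (6761, 364).  Check: 6761²=45711121, 345·364²=45711120, difference 1.
(6761+364√345)^2 = 91422241 + 4922008√345
(6761+364√345)^3 = 1236211536041 + 66555391812√345
(6761+364√345)^4 = 16716052298924161 + 899962003159856√345

6761 364
91422241 4922008
1236211536041 66555391812
16716052298924161 899962003159856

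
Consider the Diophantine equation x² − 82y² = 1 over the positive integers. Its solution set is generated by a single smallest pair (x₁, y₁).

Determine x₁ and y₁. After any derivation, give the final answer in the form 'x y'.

163 18

√82 = [9; 18, …], period ℓ=1 (odd) → k=1
k=0  a_k=9  p_k/q_k = 9/1
k=1  a_k=18  p_k/q_k = 163/18
→ (163, 18).  Check: 163²=26569, 82·18²=26568, difference 1.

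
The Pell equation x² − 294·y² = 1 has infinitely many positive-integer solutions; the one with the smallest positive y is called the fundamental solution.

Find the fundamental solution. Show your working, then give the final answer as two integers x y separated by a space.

4801 280

√294 = [17; 6,1,4,1,6,34, …], period ℓ=6 (even) → k=5
k=0  a_k=17  p_k/q_k = 17/1
k=1  a_k=6  p_k/q_k = 103/6
k=2  a_k=1  p_k/q_k = 120/7
…
k=4  a_k=1  p_k/q_k = 703/41
k=5  a_k=6  p_k/q_k = 4801/280
(x₁, y₁) = (4801, 280);  4801² − 294·280² = 1 ✓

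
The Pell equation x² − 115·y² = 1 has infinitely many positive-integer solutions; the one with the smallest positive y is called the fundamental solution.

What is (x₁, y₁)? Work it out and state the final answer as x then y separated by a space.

[10; 1,2,1,1,1,1,1,2,1,20] for √115; ℓ=10 ⇒ convergent index 9
step 0: (10, 1)  from 10·(1,0) + (0,1)
step 1: (11, 1)  from 1·(10,1) + (1,0)
step 2: (32, 3)  from 2·(11,1) + (10,1)
step 3: (43, 4)  from 1·(32,3) + (11,1)
step 4: (75, 7)  from 1·(43,4) + (32,3)
step 5: (118, 11)  from 1·(75,7) + (43,4)
step 6: (193, 18)  from 1·(118,11) + (75,7)
…
step 8: (815, 76)  from 2·(311,29) + (193,18)
step 9: (1126, 105)  from 1·(815,76) + (311,29)
→ (1126, 105).  Check: 1126²=1267876, 115·105²=1267875, difference 1.

1126 105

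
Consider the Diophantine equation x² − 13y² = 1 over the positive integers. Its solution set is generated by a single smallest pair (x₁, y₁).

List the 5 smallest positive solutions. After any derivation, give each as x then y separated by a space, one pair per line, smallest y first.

[3; 1,1,1,1,6] for √13; ℓ=5 ⇒ convergent index 9
i=0: a=3 ⇒ p=3, q=1
…
i=2: a=1 ⇒ p=7, q=2
i=3: a=1 ⇒ p=11, q=3
…
i=8: a=1 ⇒ p=393, q=109
i=9: a=1 ⇒ p=649, q=180
fundamental: x₁=649, y₁=180  (since 421201 − 13·32400 = 1)
n=2: (649,180)∘(649,180) = (649·649+13·180·180, 649·180+180·649) = (842401,233640)
n=3: (842401,233640)∘(649,180) = (649·842401+13·180·233640, 649·233640+180·842401) = (1093435849,303264540)
n=4: (1093435849,303264540)∘(649,180) = (649·1093435849+13·180·303264540, 649·303264540+180·1093435849) = (1419278889601,393637139280)
n=5: (1419278889601,393637139280)∘(649,180) = (649·1419278889601+13·180·393637139280, 649·393637139280+180·1419278889601) = (1842222905266249,510940703520900)

649 180
842401 233640
1093435849 303264540
1419278889601 393637139280
1842222905266249 510940703520900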